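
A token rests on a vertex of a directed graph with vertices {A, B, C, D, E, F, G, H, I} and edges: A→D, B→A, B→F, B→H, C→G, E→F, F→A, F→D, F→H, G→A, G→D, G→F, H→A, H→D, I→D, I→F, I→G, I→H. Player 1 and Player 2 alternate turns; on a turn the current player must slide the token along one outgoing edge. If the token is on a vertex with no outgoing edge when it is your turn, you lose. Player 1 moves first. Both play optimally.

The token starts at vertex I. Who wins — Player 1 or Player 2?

Player 1 wins.

Compute win/loss labels from the base case upward. A position with no move is L. Any other position is W if it can reach an L in one move, else L.
Every edge goes from a vertex to one that appears earlier in the order D, A, H, F, G, I, C, B, E, so processing vertices in that order labels each vertex after all of its successors.
D: no outgoing edge → L
A: →D(L), so W
H: →D(L), so W
F: →D(L), so W
G: →D(L), so W
I: →D(L), so W
C: →G(W) only, which is W, so L
B: →F(W), H(W), A(W) — all W, so L
E: →F(W) only, which is W, so L
From I Player 1 can move to D, reaching an L position.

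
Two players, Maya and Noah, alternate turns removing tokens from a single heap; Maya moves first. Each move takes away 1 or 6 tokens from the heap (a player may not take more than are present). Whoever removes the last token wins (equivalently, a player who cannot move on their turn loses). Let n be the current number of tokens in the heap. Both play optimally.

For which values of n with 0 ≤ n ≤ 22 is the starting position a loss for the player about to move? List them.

Classify positions by backward induction: terminal positions (no move available) are L. From any other position, the mover wins iff some move reaches an L.
n=0: no move → L
n=1: can move to 0, which is L ⇒ W
n=2: the only move is to 1(W), a W ⇒ L
n=3: can move to 2, which is L ⇒ W
n=4: the only move is to 3(W), a W ⇒ L
n=5: can move to 4, which is L ⇒ W
n=6: can move to 0, which is L ⇒ W
n=7: moves to 6(W), 1(W); every one is W ⇒ L
n=8: can move to 7, which is L ⇒ W
n=9: moves to 8(W), 3(W); every one is W ⇒ L
n=10: can move to 9, which is L ⇒ W
n=11: moves to 10(W), 5(W); every one is W ⇒ L
n=12: can move to 11, which is L ⇒ W
n=13: can move to 7, which is L ⇒ W
n=14: moves to 13(W), 8(W); every one is W ⇒ L
n=15: can move to 14, which is L ⇒ W
n=16: moves to 15(W), 10(W); every one is W ⇒ L
n=17: can move to 16, which is L ⇒ W
n=18: moves to 17(W), 12(W); every one is W ⇒ L
n=19: can move to 18, which is L ⇒ W
n=20: can move to 14, which is L ⇒ W
n=21: moves to 20(W), 15(W); every one is W ⇒ L
n=22: can move to 21, which is L ⇒ W
The losing starting values of n are exactly the entries labelled L in this table (10 of them).

0, 2, 4, 7, 9, 11, 14, 16, 18, 21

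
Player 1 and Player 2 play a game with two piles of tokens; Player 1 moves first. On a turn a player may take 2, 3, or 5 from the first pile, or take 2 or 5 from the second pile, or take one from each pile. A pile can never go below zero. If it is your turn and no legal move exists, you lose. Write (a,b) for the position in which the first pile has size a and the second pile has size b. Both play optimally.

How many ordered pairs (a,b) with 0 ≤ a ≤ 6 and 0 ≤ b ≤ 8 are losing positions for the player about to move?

Label each position W (a win for the player to move) or L (a loss). A position with no legal move is L; any other position is W exactly when some move reaches an L, and L when every move reaches a W.
Every move lowers a or b (never raises either), so fill the grid row by row in increasing a, and left to right within a row: each cell's successors are then already labelled.
      b=0  b=1  b=2  b=3  b=4  b=5  b=6  b=7  b=8
a=0:    L    L    W    W    L    W    W    L    L
a=1:    L    W    W    L    L    W    W    L    W
a=2:    W    W    L    L    W    W    L    W    W
a=3:    W    W    L    W    W    L    L    W    W
a=4:    W    L    W    W    W    L    W    W    L
a=5:    W    W    W    W    W    W    W    W    W
a=6:    W    W    W    W    W    W    W    W    W
Cells with no legal move (terminal, hence L): (0,0), (0,1), (1,0).
The remaining L cells, each justified by listing all of its moves:
(0,4): only reaches (0,2)(W), which is W → L
(0,7): only reaches (0,5)(W), (0,2)(W), all W → L
(0,8): only reaches (0,6)(W), (0,3)(W), all W → L
(1,3): only reaches (1,1)(W), (0,2)(W), all W → L
(1,4): only reaches (1,2)(W), (0,3)(W), all W → L
(1,7): only reaches (1,5)(W), (1,2)(W), (0,6)(W), all W → L
(2,2): only reaches (0,2)(W), (2,0)(W), (1,1)(W), all W → L
(2,3): only reaches (0,3)(W), (2,1)(W), (1,2)(W), all W → L
(2,6): only reaches (0,6)(W), (2,4)(W), (2,1)(W), (1,5)(W), all W → L
(3,2): only reaches (1,2)(W), (0,2)(W), (3,0)(W), (2,1)(W), all W → L
(3,5): only reaches (1,5)(W), (0,5)(W), (3,3)(W), (3,0)(W), (2,4)(W), all W → L
(3,6): only reaches (1,6)(W), (0,6)(W), (3,4)(W), (3,1)(W), (2,5)(W), all W → L
(4,1): only reaches (2,1)(W), (1,1)(W), (3,0)(W), all W → L
(4,5): only reaches (2,5)(W), (1,5)(W), (4,3)(W), (4,0)(W), (3,4)(W), all W → L
(4,8): only reaches (2,8)(W), (1,8)(W), (4,6)(W), (4,3)(W), (3,7)(W), all W → L
Every other cell has at least one move into one of the L cells above, so it is W.
L cells per row: a=0: 5, a=1: 4, a=2: 3, a=3: 3, a=4: 3, a=5: 0, a=6: 0; total 18.

18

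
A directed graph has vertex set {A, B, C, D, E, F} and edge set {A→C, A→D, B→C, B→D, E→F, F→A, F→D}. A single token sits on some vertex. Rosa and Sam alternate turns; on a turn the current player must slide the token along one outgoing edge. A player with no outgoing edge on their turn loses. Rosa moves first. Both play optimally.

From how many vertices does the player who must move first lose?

Positions with no move are L. A position that does have a move is losing for the player to move precisely when every available move leads to a winning position for the opponent. Fill in the labels:
Every edge goes from a vertex to one that appears earlier in the order D, C, A, B, F, E, so processing vertices in that order labels each vertex after all of its successors.
D: no outgoing edge → L
C: no outgoing edge → L
A: W (go to C, an L position)
B: W (go to C, an L position)
F: W (go to D, an L position)
E: L (sole option F(W) is W)
The L vertices are C, D, E; that is 3 in all.

3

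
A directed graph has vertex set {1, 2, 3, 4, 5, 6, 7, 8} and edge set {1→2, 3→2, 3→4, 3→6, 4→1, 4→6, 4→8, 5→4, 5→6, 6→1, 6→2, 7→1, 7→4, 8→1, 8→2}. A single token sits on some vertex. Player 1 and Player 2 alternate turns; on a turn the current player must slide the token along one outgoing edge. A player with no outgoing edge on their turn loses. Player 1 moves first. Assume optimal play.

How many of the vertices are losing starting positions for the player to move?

2

Classify positions by backward induction: terminal positions (no move available) are L. From any other position, the mover wins iff some move reaches an L.
Every edge goes from a vertex to one that appears earlier in the order 2, 1, 6, 8, 4, 5, 7, 3, so processing vertices in that order labels each vertex after all of its successors.
2: no outgoing edge → L
1: W (go to 2, an L position)
6: W (go to 2, an L position)
8: W (go to 2, an L position)
4: L (options 8(W), 6(W), 1(W) are all W)
5: W (go to 4, an L position)
7: W (go to 4, an L position)
3: W (go to 4, an L position)
The L vertices are 2, 4; that is 2 in all.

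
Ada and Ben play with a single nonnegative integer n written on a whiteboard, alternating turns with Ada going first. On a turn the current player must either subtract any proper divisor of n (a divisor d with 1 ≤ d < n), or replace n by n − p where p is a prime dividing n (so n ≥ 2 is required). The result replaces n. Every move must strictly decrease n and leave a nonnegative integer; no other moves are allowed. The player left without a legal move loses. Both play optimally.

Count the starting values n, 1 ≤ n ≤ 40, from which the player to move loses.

Label each position W (a win for the player to move) or L (a loss). A position with no legal move is L; any other position is W exactly when some move reaches an L, and L when every move reaches a W.
n=0: no move → L
n=1: no move → L
n=2: reaches L-position 0 → W
n=3: reaches L-position 0 → W
n=4: only reaches 2(W), 3(W), all W → L
n=5: reaches L-position 0 → W
n=6: reaches L-position 4 → W
n=7: reaches L-position 0 → W
n=8: reaches L-position 4 → W
n=9: only reaches 6(W), 8(W), all W → L
n=10: reaches L-position 9 → W
n=11: reaches L-position 0 → W
n=12: reaches L-position 9 → W
n=13: reaches L-position 0 → W
n=14: only reaches 7(W), 12(W), 13(W), all W → L
n=15: reaches L-position 14 → W
n=16: reaches L-position 14 → W
n=17: reaches L-position 0 → W
n=18: reaches L-position 9 → W
n=19: reaches L-position 0 → W
n=20: only reaches 10(W), 15(W), 16(W), 18(W), 19(W), all W → L
n=21: reaches L-position 14 → W
n=22: reaches L-position 20 → W
n=23: reaches L-position 0 → W
n=24: reaches L-position 20 → W
n=25: reaches L-position 20 → W
n=26: only reaches 13(W), 24(W), 25(W), all W → L
n=27: reaches L-position 26 → W
n=28: reaches L-position 14 → W
n=29: reaches L-position 0 → W
n=30: reaches L-position 20 → W
n=31: reaches L-position 0 → W
n=32: only reaches 16(W), 24(W), 28(W), 30(W), 31(W), all W → L
n=33: reaches L-position 32 → W
n=34: reaches L-position 32 → W
n=35: only reaches 28(W), 30(W), 34(W), all W → L
n=36: reaches L-position 32 → W
n=37: reaches L-position 0 → W
n=38: only reaches 19(W), 36(W), 37(W), all W → L
n=39: reaches L-position 26 → W
n=40: reaches L-position 20 → W
L entries with 1 ≤ n ≤ 40 (n=0 is outside the asked range and is not counted): n = 1, 4, 9, 14, 20, 26, 32, 35, 38; that makes 9.

9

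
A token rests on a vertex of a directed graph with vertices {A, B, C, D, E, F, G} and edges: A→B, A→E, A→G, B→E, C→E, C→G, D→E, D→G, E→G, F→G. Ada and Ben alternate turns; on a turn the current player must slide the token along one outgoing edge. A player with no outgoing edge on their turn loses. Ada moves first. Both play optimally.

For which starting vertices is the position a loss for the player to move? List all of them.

Positions with no move are L. A position that does have a move is losing for the player to move precisely when every available move leads to a winning position for the opponent. Fill in the labels:
Every edge goes from a vertex to one that appears earlier in the order G, E, D, B, F, C, A, so processing vertices in that order labels each vertex after all of its successors.
G: no outgoing edge → L
E: →G(L), so W
D: →G(L), so W
B: →E(W) only, which is W, so L
F: →G(L), so W
C: →G(L), so W
A: →B(L), so W
Reading off the rows marked L gives the requested list; there are 2 such vertices.

B, G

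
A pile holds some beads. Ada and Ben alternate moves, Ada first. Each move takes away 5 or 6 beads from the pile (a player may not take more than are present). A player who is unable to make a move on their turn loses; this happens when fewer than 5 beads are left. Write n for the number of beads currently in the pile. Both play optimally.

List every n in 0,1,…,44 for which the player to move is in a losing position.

0, 1, 2, 3, 4, 11, 12, 13, 14, 15, 22, 23, 24, 25, 26, 33, 34, 35, 36, 37, 44

Label each position W (a win for the player to move) or L (a loss). A position with no legal move is L; any other position is W exactly when some move reaches an L, and L when every move reaches a W.
n=0: no move → L
n=1: no move → L
n=2: no move → L
n=3: no move → L
n=4: no move → L
n=5: W (go to 0, an L position)
n=6: W (go to 1, an L position)
n=7: W (go to 2, an L position)
n=8: W (go to 3, an L position)
n=9: W (go to 4, an L position)
n=10: W (go to 4, an L position)
n=11: L (options 6(W), 5(W) are all W)
n=12: L (options 7(W), 6(W) are all W)
n=13: L (options 8(W), 7(W) are all W)
n=14: L (options 9(W), 8(W) are all W)
n=15: L (options 10(W), 9(W) are all W)
n=16: W (go to 11, an L position)
n=17: W (go to 12, an L position)
n=18: W (go to 13, an L position)
n=19: W (go to 14, an L position)
n=20: W (go to 15, an L position)
n=21: W (go to 15, an L position)
n=22: L (options 17(W), 16(W) are all W)
n=23: L (options 18(W), 17(W) are all W)
n=24: L (options 19(W), 18(W) are all W)
n=25: L (options 20(W), 19(W) are all W)
n=26: L (options 21(W), 20(W) are all W)
n=27: W (go to 22, an L position)
n=28: W (go to 23, an L position)
n=29: W (go to 24, an L position)
n=30: W (go to 25, an L position)
n=31: W (go to 26, an L position)
n=32: W (go to 26, an L position)
n=33: L (options 28(W), 27(W) are all W)
n=34: L (options 29(W), 28(W) are all W)
n=35: L (options 30(W), 29(W) are all W)
n=36: L (options 31(W), 30(W) are all W)
n=37: L (options 32(W), 31(W) are all W)
n=38: W (go to 33, an L position)
n=39: W (go to 34, an L position)
n=40: W (go to 35, an L position)
n=41: W (go to 36, an L position)
n=42: W (go to 37, an L position)
n=43: W (go to 37, an L position)
n=44: L (options 39(W), 38(W) are all W)
Reading off the rows marked L gives the requested list; there are 21 such values of n.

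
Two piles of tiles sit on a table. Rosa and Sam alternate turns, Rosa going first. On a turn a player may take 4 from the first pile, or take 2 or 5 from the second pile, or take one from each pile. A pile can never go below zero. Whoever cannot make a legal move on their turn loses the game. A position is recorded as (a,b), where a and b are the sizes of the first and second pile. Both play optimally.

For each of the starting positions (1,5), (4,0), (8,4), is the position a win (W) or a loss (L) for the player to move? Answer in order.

(1,5): W, (4,0): W, (8,4): L

Label each position W (a win for the player to move) or L (a loss). A position with no legal move is L; any other position is W exactly when some move reaches an L, and L when every move reaches a W.
No move ever increases a pile, so every position that can arise here has a ≤ 8 and b ≤ 5; it is enough to label the cells with 0 ≤ a ≤ 8 and 0 ≤ b ≤ 5.
Every move lowers a or b (never raises either), so fill the grid row by row in increasing a, and left to right within a row: each cell's successors are then already labelled.
      b=0  b=1  b=2  b=3  b=4  b=5
a=0:    L    L    W    W    L    W
a=1:    L    W    W    L    L    W
a=2:    L    W    W    L    W    W
a=3:    L    W    W    L    W    W
a=4:    W    W    L    L    W    W
a=5:    W    L    L    W    W    L
a=6:    W    L    W    W    L    L
a=7:    W    L    W    W    L    W
a=8:    L    L    W    W    L    W
Cells with no legal move (terminal, hence L): (0,0), (0,1), (1,0), (2,0), (3,0).
The remaining L cells, each justified by listing all of its moves:
(0,4): →(0,2)(W) only, which is W, so L
(1,3): →(1,1)(W), (0,2)(W) — all W, so L
(1,4): →(1,2)(W), (0,3)(W) — all W, so L
(2,3): →(2,1)(W), (1,2)(W) — all W, so L
(3,3): →(3,1)(W), (2,2)(W) — all W, so L
(4,2): →(0,2)(W), (4,0)(W), (3,1)(W) — all W, so L
(4,3): →(0,3)(W), (4,1)(W), (3,2)(W) — all W, so L
(5,1): →(1,1)(W), (4,0)(W) — all W, so L
(5,2): →(1,2)(W), (5,0)(W), (4,1)(W) — all W, so L
(5,5): →(1,5)(W), (5,3)(W), (5,0)(W), (4,4)(W) — all W, so L
(6,1): →(2,1)(W), (5,0)(W) — all W, so L
(6,4): →(2,4)(W), (6,2)(W), (5,3)(W) — all W, so L
(6,5): →(2,5)(W), (6,3)(W), (6,0)(W), (5,4)(W) — all W, so L
(7,1): →(3,1)(W), (6,0)(W) — all W, so L
(7,4): →(3,4)(W), (7,2)(W), (6,3)(W) — all W, so L
(8,0): →(4,0)(W) only, which is W, so L
(8,1): →(4,1)(W), (7,0)(W) — all W, so L
(8,4): →(4,4)(W), (8,2)(W), (7,3)(W) — all W, so L
Every other cell has at least one move into one of the L cells above, so it is W.
(1,5): the move to (1,3) reaches an L cell, so W
(4,0): the move to (0,0) reaches an L cell, so W
(8,4): one of the L cells justified above, so L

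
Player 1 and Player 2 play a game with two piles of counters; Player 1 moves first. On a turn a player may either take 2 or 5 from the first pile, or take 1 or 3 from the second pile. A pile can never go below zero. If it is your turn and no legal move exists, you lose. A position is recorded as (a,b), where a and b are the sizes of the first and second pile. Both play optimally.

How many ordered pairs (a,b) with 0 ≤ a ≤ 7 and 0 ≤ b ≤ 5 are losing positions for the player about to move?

21

Build the W/L table. Terminal = L. A non-terminal position is W if it has a move to some L; otherwise it is L.
Every move lowers a or b (never raises either), so fill the grid row by row in increasing a, and left to right within a row: each cell's successors are then already labelled.
      b=0  b=1  b=2  b=3  b=4  b=5
a=0:    L    W    L    W    L    W
a=1:    L    W    L    W    L    W
a=2:    W    L    W    L    W    L
a=3:    W    L    W    L    W    L
a=4:    L    W    L    W    L    W
a=5:    W    W    W    W    W    W
a=6:    W    L    W    L    W    L
a=7:    L    W    L    W    L    W
Cells with no legal move (terminal, hence L): (0,0), (1,0).
The remaining L cells, each justified by listing all of its moves:
(0,2): →(0,1)(W) only, which is W, so L
(0,4): →(0,3)(W), (0,1)(W) — all W, so L
(1,2): →(1,1)(W) only, which is W, so L
(1,4): →(1,3)(W), (1,1)(W) — all W, so L
(2,1): →(0,1)(W), (2,0)(W) — all W, so L
(2,3): →(0,3)(W), (2,2)(W), (2,0)(W) — all W, so L
(2,5): →(0,5)(W), (2,4)(W), (2,2)(W) — all W, so L
(3,1): →(1,1)(W), (3,0)(W) — all W, so L
(3,3): →(1,3)(W), (3,2)(W), (3,0)(W) — all W, so L
(3,5): →(1,5)(W), (3,4)(W), (3,2)(W) — all W, so L
(4,0): →(2,0)(W) only, which is W, so L
(4,2): →(2,2)(W), (4,1)(W) — all W, so L
(4,4): →(2,4)(W), (4,3)(W), (4,1)(W) — all W, so L
(6,1): →(4,1)(W), (1,1)(W), (6,0)(W) — all W, so L
(6,3): →(4,3)(W), (1,3)(W), (6,2)(W), (6,0)(W) — all W, so L
(6,5): →(4,5)(W), (1,5)(W), (6,4)(W), (6,2)(W) — all W, so L
(7,0): →(5,0)(W), (2,0)(W) — all W, so L
(7,2): →(5,2)(W), (2,2)(W), (7,1)(W) — all W, so L
(7,4): →(5,4)(W), (2,4)(W), (7,3)(W), (7,1)(W) — all W, so L
Every other cell has at least one move into one of the L cells above, so it is W.
L cells per row: a=0: 3, a=1: 3, a=2: 3, a=3: 3, a=4: 3, a=5: 0, a=6: 3, a=7: 3; total 21.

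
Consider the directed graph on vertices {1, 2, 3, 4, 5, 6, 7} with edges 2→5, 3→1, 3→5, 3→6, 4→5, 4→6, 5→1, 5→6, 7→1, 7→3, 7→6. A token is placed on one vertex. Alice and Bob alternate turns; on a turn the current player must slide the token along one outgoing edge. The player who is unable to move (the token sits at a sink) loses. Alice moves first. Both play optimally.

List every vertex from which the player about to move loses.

Compute win/loss labels from the base case upward. A position with no move is L. Any other position is W if it can reach an L in one move, else L.
Every edge goes from a vertex to one that appears earlier in the order 6, 1, 5, 3, 2, 7, 4, so processing vertices in that order labels each vertex after all of its successors.
6: no outgoing edge → L
1: no outgoing edge → L
5: →1(L), so W
3: →1(L), so W
2: →5(W) only, which is W, so L
7: →1(L), so W
4: →6(L), so W
Reading off the rows marked L gives the requested list; there are 3 such vertices.

1, 2, 6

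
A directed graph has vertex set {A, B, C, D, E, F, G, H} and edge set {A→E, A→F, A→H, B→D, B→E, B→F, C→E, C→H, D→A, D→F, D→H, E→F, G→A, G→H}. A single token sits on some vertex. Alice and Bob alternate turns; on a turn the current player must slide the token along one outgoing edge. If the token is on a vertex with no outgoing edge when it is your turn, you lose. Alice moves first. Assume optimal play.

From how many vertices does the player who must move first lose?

Use the standard recursion: the mover loses at a terminal position; elsewhere, the mover wins exactly when some move hands the opponent an L position.
Every edge goes from a vertex to one that appears earlier in the order F, H, E, A, D, C, G, B, so processing vertices in that order labels each vertex after all of its successors.
F: no outgoing edge → L
H: no outgoing edge → L
E: can move to F, which is L ⇒ W
A: can move to H, which is L ⇒ W
D: can move to H, which is L ⇒ W
C: can move to H, which is L ⇒ W
G: can move to H, which is L ⇒ W
B: can move to F, which is L ⇒ W
The L vertices are F, H; that is 2 in all.

2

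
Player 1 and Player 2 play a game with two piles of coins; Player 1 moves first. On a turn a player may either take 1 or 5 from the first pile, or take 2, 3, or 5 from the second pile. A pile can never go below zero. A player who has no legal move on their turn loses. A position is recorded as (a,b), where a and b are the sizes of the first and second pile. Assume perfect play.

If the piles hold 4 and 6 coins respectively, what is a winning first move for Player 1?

Move to (4,1).

Classify positions by backward induction: terminal positions (no move available) are L. From any other position, the mover wins iff some move reaches an L.
No move ever increases a pile, so every position that can arise here has a ≤ 4 and b ≤ 6; it is enough to label the cells with 0 ≤ a ≤ 4 and 0 ≤ b ≤ 6.
Every move lowers a or b (never raises either), so fill the grid row by row in increasing a, and left to right within a row: each cell's successors are then already labelled.
      b=0  b=1  b=2  b=3  b=4  b=5  b=6
a=0:    L    L    W    W    W    W    W
a=1:    W    W    L    L    W    W    W
a=2:    L    L    W    W    W    W    W
a=3:    W    W    L    L    W    W    W
a=4:    L    L    W    W    W    W    W
Cells with no legal move (terminal, hence L): (0,0), (0,1).
The remaining L cells, each justified by listing all of its moves:
(1,2): only reaches (0,2)(W), (1,0)(W), all W → L
(1,3): only reaches (0,3)(W), (1,1)(W), (1,0)(W), all W → L
(2,0): only reaches (1,0)(W), which is W → L
(2,1): only reaches (1,1)(W), which is W → L
(3,2): only reaches (2,2)(W), (3,0)(W), all W → L
(3,3): only reaches (2,3)(W), (3,1)(W), (3,0)(W), all W → L
(4,0): only reaches (3,0)(W), which is W → L
(4,1): only reaches (3,1)(W), which is W → L
Every other cell has at least one move into one of the L cells above, so it is W.
From (4,6), the L positions reachable in one move are: (4,1).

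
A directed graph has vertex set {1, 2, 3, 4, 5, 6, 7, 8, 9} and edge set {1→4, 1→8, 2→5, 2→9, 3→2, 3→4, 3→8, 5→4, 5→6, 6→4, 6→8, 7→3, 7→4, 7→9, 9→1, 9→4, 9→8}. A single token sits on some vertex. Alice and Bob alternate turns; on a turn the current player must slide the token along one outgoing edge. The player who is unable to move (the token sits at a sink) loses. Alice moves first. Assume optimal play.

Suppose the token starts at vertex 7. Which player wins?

Alice wins.

Use the standard recursion: the mover loses at a terminal position; elsewhere, the mover wins exactly when some move hands the opponent an L position.
Every edge goes from a vertex to one that appears earlier in the order 4, 8, 1, 9, 6, 5, 2, 3, 7, so processing vertices in that order labels each vertex after all of its successors.
4: no outgoing edge → L
8: no outgoing edge → L
1: W (go to 8, an L position)
9: W (go to 8, an L position)
6: W (go to 8, an L position)
5: W (go to 4, an L position)
2: L (options 5(W), 9(W) are all W)
3: W (go to 2, an L position)
7: W (go to 4, an L position)
The starting position 7 is W: Alice should move to 4, handing over an L position.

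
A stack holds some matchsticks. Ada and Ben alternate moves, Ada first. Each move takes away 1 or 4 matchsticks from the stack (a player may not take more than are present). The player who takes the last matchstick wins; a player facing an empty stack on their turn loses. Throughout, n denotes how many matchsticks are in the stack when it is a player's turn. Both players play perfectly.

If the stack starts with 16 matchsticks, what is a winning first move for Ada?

Work bottom-up. With no move the player to move loses. Otherwise the position is W if at least one move leads to an L position for the opponent, and L if every move leads to a W.
n=0: no move → L
n=1: W (go to 0, an L position)
n=2: L (sole option 1(W) is W)
n=3: W (go to 2, an L position)
n=4: W (go to 0, an L position)
n=5: L (options 4(W), 1(W) are all W)
n=6: W (go to 5, an L position)
n=7: L (options 6(W), 3(W) are all W)
n=8: W (go to 7, an L position)
n=9: W (go to 5, an L position)
n=10: L (options 9(W), 6(W) are all W)
n=11: W (go to 10, an L position)
n=12: L (options 11(W), 8(W) are all W)
n=13: W (go to 12, an L position)
n=14: W (go to 10, an L position)
n=15: L (options 14(W), 11(W) are all W)
n=16: W (go to 15, an L position)
From 16, the L positions reachable in one move are: 15, 12. Any move reaching one of these is winning.

Remove 1, leaving 15.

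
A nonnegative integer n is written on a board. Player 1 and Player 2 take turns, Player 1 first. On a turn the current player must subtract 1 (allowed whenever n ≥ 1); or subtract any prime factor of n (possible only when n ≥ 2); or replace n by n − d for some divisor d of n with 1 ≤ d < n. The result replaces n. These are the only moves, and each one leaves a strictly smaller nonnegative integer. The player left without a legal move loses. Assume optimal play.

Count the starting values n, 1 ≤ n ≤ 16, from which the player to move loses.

Use the standard recursion: the mover loses at a terminal position; elsewhere, the mover wins exactly when some move hands the opponent an L position.
n=0: no move → L
n=1: can move to 0, which is L ⇒ W
n=2: can move to 0, which is L ⇒ W
n=3: can move to 0, which is L ⇒ W
n=4: moves to 2(W), 3(W); every one is W ⇒ L
n=5: can move to 0, which is L ⇒ W
n=6: can move to 4, which is L ⇒ W
n=7: can move to 0, which is L ⇒ W
n=8: can move to 4, which is L ⇒ W
n=9: moves to 6(W), 8(W); every one is W ⇒ L
n=10: can move to 9, which is L ⇒ W
n=11: can move to 0, which is L ⇒ W
n=12: can move to 9, which is L ⇒ W
n=13: can move to 0, which is L ⇒ W
n=14: moves to 7(W), 12(W), 13(W); every one is W ⇒ L
n=15: can move to 14, which is L ⇒ W
n=16: can move to 14, which is L ⇒ W
L entries with 1 ≤ n ≤ 16 (n=0 is outside the asked range and is not counted): n = 4, 9, 14; that makes 3.

3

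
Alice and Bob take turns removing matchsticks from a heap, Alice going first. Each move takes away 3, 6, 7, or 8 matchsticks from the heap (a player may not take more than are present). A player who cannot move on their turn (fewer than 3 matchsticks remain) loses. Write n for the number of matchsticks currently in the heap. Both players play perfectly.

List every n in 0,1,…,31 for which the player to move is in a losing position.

0, 1, 2, 11, 12, 13, 22, 23, 24

Compute win/loss labels from the base case upward. A position with no move is L. Any other position is W if it can reach an L in one move, else L.
n=0: no move → L
n=1: no move → L
n=2: no move → L
n=3: →0(L), so W
n=4: →1(L), so W
n=5: →2(L), so W
n=6: →0(L), so W
n=7: →1(L), so W
n=8: →2(L), so W
n=9: →2(L), so W
n=10: →2(L), so W
n=11: →8(W), 5(W), 4(W), 3(W) — all W, so L
n=12: →9(W), 6(W), 5(W), 4(W) — all W, so L
n=13: →10(W), 7(W), 6(W), 5(W) — all W, so L
n=14: →11(L), so W
n=15: →12(L), so W
n=16: →13(L), so W
n=17: →11(L), so W
n=18: →12(L), so W
n=19: →13(L), so W
n=20: →13(L), so W
n=21: →13(L), so W
n=22: →19(W), 16(W), 15(W), 14(W) — all W, so L
n=23: →20(W), 17(W), 16(W), 15(W) — all W, so L
n=24: →21(W), 18(W), 17(W), 16(W) — all W, so L
n=25: →22(L), so W
n=26: →23(L), so W
n=27: →24(L), so W
n=28: →22(L), so W
n=29: →23(L), so W
n=30: →24(L), so W
n=31: →24(L), so W
The losing starting values of n are exactly the entries labelled L in this table (9 of them).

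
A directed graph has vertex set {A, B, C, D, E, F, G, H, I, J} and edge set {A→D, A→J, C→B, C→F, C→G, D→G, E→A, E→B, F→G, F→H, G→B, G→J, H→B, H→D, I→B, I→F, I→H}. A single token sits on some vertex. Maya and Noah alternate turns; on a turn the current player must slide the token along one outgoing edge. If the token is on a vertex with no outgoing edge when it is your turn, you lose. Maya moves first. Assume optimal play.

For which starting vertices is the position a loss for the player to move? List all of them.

B, D, F, J

Compute win/loss labels from the base case upward. A position with no move is L. Any other position is W if it can reach an L in one move, else L.
Every edge goes from a vertex to one that appears earlier in the order J, B, G, D, H, F, A, C, I, E, so processing vertices in that order labels each vertex after all of its successors.
J: no outgoing edge → L
B: no outgoing edge → L
G: reaches L-position B → W
D: only reaches G(W), which is W → L
H: reaches L-position D → W
F: only reaches H(W), G(W), all W → L
A: reaches L-position D → W
C: reaches L-position F → W
I: reaches L-position F → W
E: reaches L-position B → W
The losing starting vertices are exactly the entries labelled L in this table (4 of them).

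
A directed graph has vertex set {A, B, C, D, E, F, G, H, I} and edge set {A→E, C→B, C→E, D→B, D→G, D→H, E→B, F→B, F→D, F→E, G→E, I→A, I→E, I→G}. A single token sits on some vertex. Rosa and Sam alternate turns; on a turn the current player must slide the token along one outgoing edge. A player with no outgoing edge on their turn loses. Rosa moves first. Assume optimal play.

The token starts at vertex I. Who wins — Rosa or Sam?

Rosa wins.

Use the standard recursion: the mover loses at a terminal position; elsewhere, the mover wins exactly when some move hands the opponent an L position.
Every edge goes from a vertex to one that appears earlier in the order B, H, E, G, A, D, I, F, C, so processing vertices in that order labels each vertex after all of its successors.
B: no outgoing edge → L
H: no outgoing edge → L
E: reaches L-position B → W
G: only reaches E(W), which is W → L
A: only reaches E(W), which is W → L
D: reaches L-position G → W
I: reaches L-position A → W
F: reaches L-position B → W
C: reaches L-position B → W
From I Rosa can move to A, reaching an L position.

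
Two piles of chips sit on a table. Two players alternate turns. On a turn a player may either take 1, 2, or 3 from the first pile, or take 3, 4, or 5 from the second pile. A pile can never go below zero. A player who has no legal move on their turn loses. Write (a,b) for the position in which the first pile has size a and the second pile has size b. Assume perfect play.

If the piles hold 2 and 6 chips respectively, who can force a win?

Compute win/loss labels from the base case upward. A position with no move is L. Any other position is W if it can reach an L in one move, else L.
No move ever increases a pile, so every position that can arise here has a ≤ 2 and b ≤ 6; it is enough to label the cells with 0 ≤ a ≤ 2 and 0 ≤ b ≤ 6.
Every move lowers a or b (never raises either), so fill the grid row by row in increasing a, and left to right within a row: each cell's successors are then already labelled.
      b=0  b=1  b=2  b=3  b=4  b=5  b=6
a=0:    L    L    L    W    W    W    W
a=1:    W    W    W    L    L    L    W
a=2:    W    W    W    W    W    W    L
Cells with no legal move (terminal, hence L): (0,0), (0,1), (0,2).
The remaining L cells, each justified by listing all of its moves:
(1,3): →(0,3)(W), (1,0)(W) — all W, so L
(1,4): →(0,4)(W), (1,1)(W), (1,0)(W) — all W, so L
(1,5): →(0,5)(W), (1,2)(W), (1,1)(W), (1,0)(W) — all W, so L
(2,6): →(1,6)(W), (0,6)(W), (2,3)(W), (2,2)(W), (2,1)(W) — all W, so L
Every other cell has at least one move into one of the L cells above, so it is W.
Every move from (2,6) reaches a W position, so the mover loses.

The second player wins.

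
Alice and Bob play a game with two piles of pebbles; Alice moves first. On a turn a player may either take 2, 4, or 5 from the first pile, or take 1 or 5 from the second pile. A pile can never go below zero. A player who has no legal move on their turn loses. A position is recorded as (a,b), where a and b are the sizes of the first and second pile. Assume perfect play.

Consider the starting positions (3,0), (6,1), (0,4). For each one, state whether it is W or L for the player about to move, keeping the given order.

(3,0): W, (6,1): W, (0,4): L

Use the standard recursion: the mover loses at a terminal position; elsewhere, the mover wins exactly when some move hands the opponent an L position.
No move ever increases a pile, so every position that can arise here has a ≤ 6 and b ≤ 4; it is enough to label the cells with 0 ≤ a ≤ 6 and 0 ≤ b ≤ 4.
Every move lowers a or b (never raises either), so fill the grid row by row in increasing a, and left to right within a row: each cell's successors are then already labelled.
      b=0  b=1  b=2  b=3  b=4
a=0:    L    W    L    W    L
a=1:    L    W    L    W    L
a=2:    W    L    W    L    W
a=3:    W    L    W    L    W
a=4:    W    W    W    W    W
a=5:    W    W    W    W    W
a=6:    W    W    W    W    W
Cells with no legal move (terminal, hence L): (0,0), (1,0).
The remaining L cells, each justified by listing all of its moves:
(0,2): L (sole option (0,1)(W) is W)
(0,4): L (sole option (0,3)(W) is W)
(1,2): L (sole option (1,1)(W) is W)
(1,4): L (sole option (1,3)(W) is W)
(2,1): L (options (0,1)(W), (2,0)(W) are all W)
(2,3): L (options (0,3)(W), (2,2)(W) are all W)
(3,1): L (options (1,1)(W), (3,0)(W) are all W)
(3,3): L (options (1,3)(W), (3,2)(W) are all W)
Every other cell has at least one move into one of the L cells above, so it is W.
(3,0): the move to (1,0) reaches an L cell, so W
(6,1): the move to (2,1) reaches an L cell, so W
(0,4): one of the L cells justified above, so L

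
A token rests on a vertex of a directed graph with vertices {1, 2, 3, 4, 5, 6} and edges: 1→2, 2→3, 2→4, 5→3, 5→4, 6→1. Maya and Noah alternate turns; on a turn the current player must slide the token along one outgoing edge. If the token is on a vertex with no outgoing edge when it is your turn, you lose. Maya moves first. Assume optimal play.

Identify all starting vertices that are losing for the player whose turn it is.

Positions with no move are L. A position that does have a move is losing for the player to move precisely when every available move leads to a winning position for the opponent. Fill in the labels:
Every edge goes from a vertex to one that appears earlier in the order 3, 4, 2, 1, 5, 6, so processing vertices in that order labels each vertex after all of its successors.
3: no outgoing edge → L
4: no outgoing edge → L
2: reaches L-position 4 → W
1: only reaches 2(W), which is W → L
5: reaches L-position 4 → W
6: reaches L-position 1 → W
Reading off the rows marked L gives the requested list; there are 3 such vertices.

1, 3, 4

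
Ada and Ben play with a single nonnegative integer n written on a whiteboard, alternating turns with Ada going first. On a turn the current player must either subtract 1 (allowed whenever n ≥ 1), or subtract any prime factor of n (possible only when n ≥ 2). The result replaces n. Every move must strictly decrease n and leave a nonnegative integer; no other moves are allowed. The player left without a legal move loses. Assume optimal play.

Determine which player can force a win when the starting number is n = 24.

Label each position W (a win for the player to move) or L (a loss). A position with no legal move is L; any other position is W exactly when some move reaches an L, and L when every move reaches a W.
n=0: no move → L
n=1: W (go to 0, an L position)
n=2: W (go to 0, an L position)
n=3: W (go to 0, an L position)
n=4: L (options 2(W), 3(W) are all W)
n=5: W (go to 0, an L position)
n=6: W (go to 4, an L position)
n=7: W (go to 0, an L position)
n=8: L (options 6(W), 7(W) are all W)
n=9: W (go to 8, an L position)
n=10: W (go to 8, an L position)
n=11: W (go to 0, an L position)
n=12: L (options 9(W), 10(W), 11(W) are all W)
n=13: W (go to 0, an L position)
n=14: W (go to 12, an L position)
n=15: W (go to 12, an L position)
n=16: L (options 14(W), 15(W) are all W)
n=17: W (go to 0, an L position)
n=18: W (go to 16, an L position)
n=19: W (go to 0, an L position)
n=20: L (options 15(W), 18(W), 19(W) are all W)
n=21: W (go to 20, an L position)
n=22: W (go to 20, an L position)
n=23: W (go to 0, an L position)
n=24: L (options 21(W), 22(W), 23(W) are all W)
The starting position 24 is L: whatever Ada does, the opponent receives a W position.

Ben wins.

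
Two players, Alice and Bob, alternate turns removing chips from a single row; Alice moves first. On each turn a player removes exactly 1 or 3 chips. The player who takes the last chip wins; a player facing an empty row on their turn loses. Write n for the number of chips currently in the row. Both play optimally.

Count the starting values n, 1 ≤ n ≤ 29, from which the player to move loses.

14

Classify positions by backward induction: terminal positions (no move available) are L. From any other position, the mover wins iff some move reaches an L.
n=0: no move → L
n=1: W (go to 0, an L position)
n=2: L (sole option 1(W) is W)
n=3: W (go to 2, an L position)
n=4: L (options 3(W), 1(W) are all W)
n=5: W (go to 4, an L position)
n=6: L (options 5(W), 3(W) are all W)
n=7: W (go to 6, an L position)
n=8: L (options 7(W), 5(W) are all W)
n=9: W (go to 8, an L position)
n=10: L (options 9(W), 7(W) are all W)
n=11: W (go to 10, an L position)
n=12: L (options 11(W), 9(W) are all W)
n=13: W (go to 12, an L position)
n=14: L (options 13(W), 11(W) are all W)
n=15: W (go to 14, an L position)
n=16: L (options 15(W), 13(W) are all W)
n=17: W (go to 16, an L position)
n=18: L (options 17(W), 15(W) are all W)
n=19: W (go to 18, an L position)
n=20: L (options 19(W), 17(W) are all W)
n=21: W (go to 20, an L position)
n=22: L (options 21(W), 19(W) are all W)
n=23: W (go to 22, an L position)
n=24: L (options 23(W), 21(W) are all W)
n=25: W (go to 24, an L position)
n=26: L (options 25(W), 23(W) are all W)
n=27: W (go to 26, an L position)
n=28: L (options 27(W), 25(W) are all W)
n=29: W (go to 28, an L position)
L entries with 1 ≤ n ≤ 29 (n=0 is outside the asked range and is not counted): n = 2, 4, 6, 8, 10, 12, 14, 16, 18, 20, 22, 24, 26, 28; that makes 14.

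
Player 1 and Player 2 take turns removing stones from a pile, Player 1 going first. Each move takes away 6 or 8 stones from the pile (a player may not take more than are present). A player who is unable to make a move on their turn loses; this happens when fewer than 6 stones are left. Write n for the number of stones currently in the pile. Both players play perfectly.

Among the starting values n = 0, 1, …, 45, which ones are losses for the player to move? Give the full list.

0, 1, 2, 3, 4, 5, 14, 15, 16, 17, 18, 19, 28, 29, 30, 31, 32, 33, 42, 43, 44, 45

Work bottom-up. With no move the player to move loses. Otherwise the position is W if at least one move leads to an L position for the opponent, and L if every move leads to a W.
n=0: no move → L
n=1: no move → L
n=2: no move → L
n=3: no move → L
n=4: no move → L
n=5: no move → L
n=6: →0(L), so W
n=7: →1(L), so W
n=8: →2(L), so W
n=9: →3(L), so W
n=10: →4(L), so W
n=11: →5(L), so W
n=12: →4(L), so W
n=13: →5(L), so W
n=14: →8(W), 6(W) — all W, so L
n=15: →9(W), 7(W) — all W, so L
n=16: →10(W), 8(W) — all W, so L
n=17: →11(W), 9(W) — all W, so L
n=18: →12(W), 10(W) — all W, so L
n=19: →13(W), 11(W) — all W, so L
n=20: →14(L), so W
n=21: →15(L), so W
n=22: →16(L), so W
n=23: →17(L), so W
n=24: →18(L), so W
n=25: →19(L), so W
n=26: →18(L), so W
n=27: →19(L), so W
n=28: →22(W), 20(W) — all W, so L
n=29: →23(W), 21(W) — all W, so L
n=30: →24(W), 22(W) — all W, so L
n=31: →25(W), 23(W) — all W, so L
n=32: →26(W), 24(W) — all W, so L
n=33: →27(W), 25(W) — all W, so L
n=34: →28(L), so W
n=35: →29(L), so W
n=36: →30(L), so W
n=37: →31(L), so W
n=38: →32(L), so W
n=39: →33(L), so W
n=40: →32(L), so W
n=41: →33(L), so W
n=42: →36(W), 34(W) — all W, so L
n=43: →37(W), 35(W) — all W, so L
n=44: →38(W), 36(W) — all W, so L
n=45: →39(W), 37(W) — all W, so L
The losing starting values of n are exactly the entries labelled L in this table (22 of them).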